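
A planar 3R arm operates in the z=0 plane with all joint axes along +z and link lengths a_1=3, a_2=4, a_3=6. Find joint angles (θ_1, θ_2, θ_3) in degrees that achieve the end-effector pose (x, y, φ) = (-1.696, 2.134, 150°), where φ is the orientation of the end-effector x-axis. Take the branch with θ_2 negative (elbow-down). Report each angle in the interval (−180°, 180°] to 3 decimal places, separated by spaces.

wrist centre = target − a_3·(cos φ, sin φ) = (3.5002, -0.8660)
cos θ_2 = (13.0010−3²−4²)/(2·3·4) = -0.5000; θ_2 = -119.9972° (elbow-down)
β = atan2(-0.8660,3.5002) = -13.8969°; ψ = atan2(-3.4642,1.0002) = -73.8957°
θ_1 = β − ψ = 59.9988°
θ_3 = φ − θ_1 − θ_2 = -150.0016° (wrapped to (-180°,180°])

59.999 -119.997 -150.002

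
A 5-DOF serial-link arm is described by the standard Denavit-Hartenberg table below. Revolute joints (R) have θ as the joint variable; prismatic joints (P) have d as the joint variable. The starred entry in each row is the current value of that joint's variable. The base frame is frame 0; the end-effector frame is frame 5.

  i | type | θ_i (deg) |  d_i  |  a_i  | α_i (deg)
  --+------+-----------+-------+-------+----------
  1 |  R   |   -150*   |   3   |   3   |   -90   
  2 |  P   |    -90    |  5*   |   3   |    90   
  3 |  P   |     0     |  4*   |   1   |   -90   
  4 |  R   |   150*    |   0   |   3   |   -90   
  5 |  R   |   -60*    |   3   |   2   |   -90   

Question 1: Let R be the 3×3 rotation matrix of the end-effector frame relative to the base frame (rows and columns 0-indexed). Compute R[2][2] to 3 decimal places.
-0.750

End-effector z-axis (col 2 of R) = (-0.6250,0.2165,-0.7500)
R[2][2] = -0.7500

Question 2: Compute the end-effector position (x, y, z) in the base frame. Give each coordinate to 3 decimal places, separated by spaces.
4.750 -5.031 2.036

after link 1: o_1 = (-2.5981, -1.5000, 3.0000)
after link 2: o_2 = (-0.0981, -5.8301, 6.0000)
after link 3: o_3 = (3.3660, -3.8301, 7.0000)
after link 4: o_4 = (2.0670, -4.5801, 4.4019)
after link 5: o_5 = (4.7500, -5.0311, 2.0359)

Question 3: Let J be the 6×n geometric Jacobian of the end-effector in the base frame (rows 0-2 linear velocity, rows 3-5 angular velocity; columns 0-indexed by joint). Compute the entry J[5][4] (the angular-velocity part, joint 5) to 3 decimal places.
axis z_4 = (0.7500,0.4330,-0.5000); lever o_n−o_4 = (2.6830,-0.4510,-2.3660)
cross product → J_v[:, 4] = (-1.2500,0.4330,-1.5000)
J_ω[:, 4] = z_4
entry J[5][4] = -0.5000

-0.500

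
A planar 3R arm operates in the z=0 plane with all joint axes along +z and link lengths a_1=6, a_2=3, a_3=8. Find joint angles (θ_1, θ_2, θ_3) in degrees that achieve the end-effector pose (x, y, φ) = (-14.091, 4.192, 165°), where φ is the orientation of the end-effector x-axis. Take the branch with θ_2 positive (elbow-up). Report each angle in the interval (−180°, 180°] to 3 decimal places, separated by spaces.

134.997 90.007 -60.003

wrist centre = target − a_3·(cos φ, sin φ) = (-6.3636, 2.1214)
cos θ_2 = (44.9959−6²−3²)/(2·6·3) = -0.0001; θ_2 = 90.0066° (elbow-up)
β = atan2(2.1214,-6.3636) = 161.5630°; ψ = atan2(3.0000,5.9997) = 26.5664°
θ_1 = β − ψ = 134.9967°
θ_3 = φ − θ_1 − θ_2 = -60.0032° (wrapped to (-180°,180°])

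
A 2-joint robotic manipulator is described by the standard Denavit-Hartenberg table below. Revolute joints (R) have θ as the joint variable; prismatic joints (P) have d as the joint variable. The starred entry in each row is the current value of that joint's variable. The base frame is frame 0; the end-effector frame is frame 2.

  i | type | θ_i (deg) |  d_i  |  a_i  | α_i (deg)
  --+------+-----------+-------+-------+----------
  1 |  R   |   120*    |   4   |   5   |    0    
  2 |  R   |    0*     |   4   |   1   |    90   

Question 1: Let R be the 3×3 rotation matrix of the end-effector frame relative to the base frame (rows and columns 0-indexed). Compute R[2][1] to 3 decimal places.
End-effector y-axis (col 1 of R) = (-0.0000,-0.0000,1.0000)
R[2][1] = 1.0000

1.000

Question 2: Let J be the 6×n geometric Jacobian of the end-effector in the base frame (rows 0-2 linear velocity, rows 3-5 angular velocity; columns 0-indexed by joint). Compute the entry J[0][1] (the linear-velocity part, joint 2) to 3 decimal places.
-0.866

axis z_1 = (0.0000,0.0000,1.0000); lever o_n−o_1 = (-0.5000,0.8660,4.0000)
cross product → J_v[:, 1] = (-0.8660,-0.5000,0.0000)
J_ω[:, 1] = z_1
entry J[0][1] = -0.8660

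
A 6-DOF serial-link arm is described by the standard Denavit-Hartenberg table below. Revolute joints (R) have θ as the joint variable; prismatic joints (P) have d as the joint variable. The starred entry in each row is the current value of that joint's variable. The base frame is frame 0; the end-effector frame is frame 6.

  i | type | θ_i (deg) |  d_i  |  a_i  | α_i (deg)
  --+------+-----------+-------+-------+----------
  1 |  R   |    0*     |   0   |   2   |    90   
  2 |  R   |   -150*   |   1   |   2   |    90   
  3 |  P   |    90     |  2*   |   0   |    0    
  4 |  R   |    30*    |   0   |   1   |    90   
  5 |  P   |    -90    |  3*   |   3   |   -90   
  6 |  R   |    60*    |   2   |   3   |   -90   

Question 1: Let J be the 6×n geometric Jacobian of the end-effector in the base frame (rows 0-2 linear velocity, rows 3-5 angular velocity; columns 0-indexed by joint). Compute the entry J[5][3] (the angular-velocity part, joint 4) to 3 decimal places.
axis z_3 = (-0.5000,-0.0000,0.8660); lever o_n−o_3 = (3.2476,-2.7990,-3.3212)
cross product → J_v[:, 3] = (2.4240,1.1519,1.3995)
J_ω[:, 3] = z_3
entry J[5][3] = 0.8660

0.866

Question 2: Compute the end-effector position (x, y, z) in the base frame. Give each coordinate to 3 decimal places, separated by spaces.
2.516 -3.799 -2.589

after link 1: o_1 = (2.0000, 0.0000, 0.0000)
after link 2: o_2 = (0.2679, -1.0000, -1.0000)
after link 3: o_3 = (-0.7321, -1.0000, 0.7321)
after link 4: o_4 = (-0.2990, -1.8660, 0.9821)
after link 5: o_5 = (-1.0490, -3.3660, -2.9151)
after link 6: o_6 = (2.5155, -3.7990, -2.5891)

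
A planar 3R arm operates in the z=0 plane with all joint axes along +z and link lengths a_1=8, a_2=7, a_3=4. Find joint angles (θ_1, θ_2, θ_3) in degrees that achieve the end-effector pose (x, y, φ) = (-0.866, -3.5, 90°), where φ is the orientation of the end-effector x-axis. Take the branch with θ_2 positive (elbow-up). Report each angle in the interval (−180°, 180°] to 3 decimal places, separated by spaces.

-150.000 120.000 120.000

wrist centre = target − a_3·(cos φ, sin φ) = (-0.8660, -7.5000)
cos θ_2 = (57.0000−8²−7²)/(2·8·7) = -0.5000; θ_2 = 120.0000° (elbow-up)
β = atan2(-7.5000,-0.8660) = -96.5866°; ψ = atan2(6.0622,4.5000) = 53.4132°
θ_1 = β − ψ = -149.9998°
θ_3 = φ − θ_1 − θ_2 = 119.9998° (wrapped to (-180°,180°])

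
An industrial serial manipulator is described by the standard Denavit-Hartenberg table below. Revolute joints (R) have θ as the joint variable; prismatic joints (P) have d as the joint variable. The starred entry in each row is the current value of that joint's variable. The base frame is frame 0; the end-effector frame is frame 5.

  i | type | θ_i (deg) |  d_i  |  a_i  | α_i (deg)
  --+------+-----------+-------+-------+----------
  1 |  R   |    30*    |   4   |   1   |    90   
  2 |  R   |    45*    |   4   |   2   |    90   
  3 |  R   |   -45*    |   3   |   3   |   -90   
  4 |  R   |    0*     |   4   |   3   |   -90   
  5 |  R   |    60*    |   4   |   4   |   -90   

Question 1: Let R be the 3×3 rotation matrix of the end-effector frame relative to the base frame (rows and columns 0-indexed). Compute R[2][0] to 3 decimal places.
End-effector x-axis (col 0 of R) = (-0.6415,0.7450,-0.1830)
R[2][0] = -0.1830

-0.183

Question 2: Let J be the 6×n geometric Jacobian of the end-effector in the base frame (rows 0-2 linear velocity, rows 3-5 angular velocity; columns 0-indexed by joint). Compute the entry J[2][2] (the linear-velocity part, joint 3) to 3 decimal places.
3.732

axis z_2 = (0.6124,0.3536,-0.7071); lever o_n−o_2 = (0.4448,6.3512,4.9751)
cross product → J_v[:, 2] = (6.2499,-3.3611,3.7321)
J_ω[:, 2] = z_2
entry J[2][2] = 3.7321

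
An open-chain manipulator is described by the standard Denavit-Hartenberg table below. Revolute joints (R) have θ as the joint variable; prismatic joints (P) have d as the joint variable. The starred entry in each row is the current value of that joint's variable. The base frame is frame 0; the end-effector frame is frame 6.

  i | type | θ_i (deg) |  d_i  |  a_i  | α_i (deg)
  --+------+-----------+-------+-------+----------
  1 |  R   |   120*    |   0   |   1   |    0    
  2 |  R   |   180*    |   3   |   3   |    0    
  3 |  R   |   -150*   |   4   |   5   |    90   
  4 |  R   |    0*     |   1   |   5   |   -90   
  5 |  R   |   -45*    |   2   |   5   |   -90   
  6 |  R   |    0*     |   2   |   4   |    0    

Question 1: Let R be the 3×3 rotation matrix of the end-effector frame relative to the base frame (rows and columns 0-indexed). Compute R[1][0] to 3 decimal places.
End-effector x-axis (col 0 of R) = (-0.2588,0.9659,0.0000)
R[1][0] = 0.9659

0.966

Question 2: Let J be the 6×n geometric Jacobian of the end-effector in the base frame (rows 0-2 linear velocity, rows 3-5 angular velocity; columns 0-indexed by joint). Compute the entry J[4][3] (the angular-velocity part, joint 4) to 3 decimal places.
0.866

axis z_3 = (0.5000,0.8660,0.0000); lever o_n−o_3 = (-8.0914,11.5417,2.0000)
cross product → J_v[:, 3] = (1.7321,-1.0000,12.7782)
J_ω[:, 3] = z_3
entry J[4][3] = 0.8660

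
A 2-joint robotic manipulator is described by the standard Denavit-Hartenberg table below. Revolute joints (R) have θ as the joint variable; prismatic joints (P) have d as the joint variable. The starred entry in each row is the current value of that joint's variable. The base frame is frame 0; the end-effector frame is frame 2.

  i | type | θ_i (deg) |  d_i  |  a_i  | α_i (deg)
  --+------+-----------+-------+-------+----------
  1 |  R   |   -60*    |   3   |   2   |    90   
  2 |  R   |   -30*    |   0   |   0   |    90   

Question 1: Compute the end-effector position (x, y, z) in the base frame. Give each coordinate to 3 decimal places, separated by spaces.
after link 1: o_1 = (1.0000, -1.7321, 3.0000)
after link 2: o_2 = (1.0000, -1.7321, 3.0000)

1.000 -1.732 3.000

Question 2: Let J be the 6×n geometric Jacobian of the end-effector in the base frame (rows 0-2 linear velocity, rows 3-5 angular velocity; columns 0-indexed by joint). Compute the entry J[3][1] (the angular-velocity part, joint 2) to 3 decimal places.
axis z_1 = (-0.8660,-0.5000,0.0000); lever o_n−o_1 = (0.0000,0.0000,0.0000)
cross product → J_v[:, 1] = (-0.0000,0.0000,0.0000)
J_ω[:, 1] = z_1
entry J[3][1] = -0.8660

-0.866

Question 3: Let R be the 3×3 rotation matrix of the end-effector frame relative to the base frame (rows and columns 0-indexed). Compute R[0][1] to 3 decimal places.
End-effector y-axis (col 1 of R) = (-0.8660,-0.5000,0.0000)
R[0][1] = -0.8660

-0.866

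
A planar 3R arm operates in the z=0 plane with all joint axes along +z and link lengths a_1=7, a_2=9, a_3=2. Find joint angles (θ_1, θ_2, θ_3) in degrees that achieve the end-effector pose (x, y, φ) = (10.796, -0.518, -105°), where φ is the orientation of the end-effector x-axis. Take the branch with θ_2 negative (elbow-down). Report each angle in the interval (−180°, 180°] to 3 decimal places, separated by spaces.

59.249 -90.001 -74.248

wrist centre = target − a_3·(cos φ, sin φ) = (11.3136, 1.4139)
cos θ_2 = (129.9974−7²−9²)/(2·7·9) = -0.0000; θ_2 = -90.0012° (elbow-down)
β = atan2(1.4139,11.3136) = 7.1233°; ψ = atan2(-9.0000,6.9998) = -52.1258°
θ_1 = β − ψ = 59.2490°
θ_3 = φ − θ_1 − θ_2 = -74.2478° (wrapped to (-180°,180°])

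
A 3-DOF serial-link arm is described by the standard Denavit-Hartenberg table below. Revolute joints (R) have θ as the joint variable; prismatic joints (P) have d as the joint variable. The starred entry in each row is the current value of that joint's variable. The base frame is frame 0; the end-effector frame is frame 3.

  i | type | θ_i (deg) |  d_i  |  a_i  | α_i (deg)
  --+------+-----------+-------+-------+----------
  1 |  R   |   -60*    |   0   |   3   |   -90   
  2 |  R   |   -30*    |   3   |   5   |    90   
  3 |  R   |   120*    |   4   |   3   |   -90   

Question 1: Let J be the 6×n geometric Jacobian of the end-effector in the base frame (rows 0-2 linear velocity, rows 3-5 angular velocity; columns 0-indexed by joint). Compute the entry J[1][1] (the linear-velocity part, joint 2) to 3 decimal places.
-4.516

axis z_1 = (0.8660,0.5000,0.0000); lever o_n−o_1 = (5.3636,1.9061,5.2141)
cross product → J_v[:, 1] = (2.6071,-4.5155,-1.0311)
J_ω[:, 1] = z_1
entry J[1][1] = -4.5155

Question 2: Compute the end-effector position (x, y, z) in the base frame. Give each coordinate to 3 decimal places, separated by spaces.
6.864 -0.692 5.214

after link 1: o_1 = (1.5000, -2.5981, 0.0000)
after link 2: o_2 = (6.2631, -4.8481, 2.5000)
after link 3: o_3 = (6.8636, -0.6920, 5.2141)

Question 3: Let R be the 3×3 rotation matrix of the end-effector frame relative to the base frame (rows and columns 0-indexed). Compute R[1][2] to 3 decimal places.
End-effector z-axis (col 2 of R) = (-0.8080,0.3995,-0.4330)
R[1][2] = 0.3995

0.400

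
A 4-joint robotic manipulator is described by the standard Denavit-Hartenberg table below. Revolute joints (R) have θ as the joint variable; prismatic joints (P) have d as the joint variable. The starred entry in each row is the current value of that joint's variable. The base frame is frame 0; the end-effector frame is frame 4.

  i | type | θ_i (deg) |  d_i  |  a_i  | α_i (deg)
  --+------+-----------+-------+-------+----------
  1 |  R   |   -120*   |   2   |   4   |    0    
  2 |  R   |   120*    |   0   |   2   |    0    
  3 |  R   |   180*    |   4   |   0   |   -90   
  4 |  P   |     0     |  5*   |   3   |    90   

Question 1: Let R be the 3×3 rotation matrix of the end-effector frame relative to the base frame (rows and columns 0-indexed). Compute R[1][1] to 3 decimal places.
-1.000

End-effector y-axis (col 1 of R) = (-0.0000,-1.0000,0.0000)
R[1][1] = -1.0000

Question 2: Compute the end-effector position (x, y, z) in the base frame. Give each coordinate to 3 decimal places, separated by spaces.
-3.000 -8.464 6.000

after link 1: o_1 = (-2.0000, -3.4641, 2.0000)
after link 2: o_2 = (0.0000, -3.4641, 2.0000)
after link 3: o_3 = (0.0000, -3.4641, 6.0000)
after link 4: o_4 = (-3.0000, -8.4641, 6.0000)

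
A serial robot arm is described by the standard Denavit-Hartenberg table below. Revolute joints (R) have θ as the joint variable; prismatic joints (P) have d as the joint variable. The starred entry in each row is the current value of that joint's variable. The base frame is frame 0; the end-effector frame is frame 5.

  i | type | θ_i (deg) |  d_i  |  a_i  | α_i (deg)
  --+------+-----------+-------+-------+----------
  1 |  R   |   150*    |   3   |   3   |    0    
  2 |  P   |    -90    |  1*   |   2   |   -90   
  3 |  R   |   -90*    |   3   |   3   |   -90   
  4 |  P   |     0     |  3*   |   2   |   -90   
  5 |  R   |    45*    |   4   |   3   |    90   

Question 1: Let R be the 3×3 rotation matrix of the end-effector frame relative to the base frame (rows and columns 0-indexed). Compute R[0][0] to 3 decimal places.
-0.354

End-effector x-axis (col 0 of R) = (-0.3536,-0.6124,0.7071)
R[0][0] = -0.3536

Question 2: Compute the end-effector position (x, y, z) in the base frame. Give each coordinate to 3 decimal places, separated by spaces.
-0.293 3.493 11.121

after link 1: o_1 = (-2.5981, 1.5000, 3.0000)
after link 2: o_2 = (-1.5981, 3.2321, 4.0000)
after link 3: o_3 = (-4.1962, 4.7321, 7.0000)
after link 4: o_4 = (-2.6962, 7.3301, 9.0000)
after link 5: o_5 = (-0.2927, 3.4930, 11.1213)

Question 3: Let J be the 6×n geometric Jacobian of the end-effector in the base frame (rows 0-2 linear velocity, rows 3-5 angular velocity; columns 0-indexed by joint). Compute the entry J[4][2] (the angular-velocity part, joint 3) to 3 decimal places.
0.500

axis z_2 = (-0.8660,0.5000,0.0000); lever o_n−o_2 = (1.3054,0.2610,7.1213)
cross product → J_v[:, 2] = (3.5607,6.1672,-0.8787)
J_ω[:, 2] = z_2
entry J[4][2] = 0.5000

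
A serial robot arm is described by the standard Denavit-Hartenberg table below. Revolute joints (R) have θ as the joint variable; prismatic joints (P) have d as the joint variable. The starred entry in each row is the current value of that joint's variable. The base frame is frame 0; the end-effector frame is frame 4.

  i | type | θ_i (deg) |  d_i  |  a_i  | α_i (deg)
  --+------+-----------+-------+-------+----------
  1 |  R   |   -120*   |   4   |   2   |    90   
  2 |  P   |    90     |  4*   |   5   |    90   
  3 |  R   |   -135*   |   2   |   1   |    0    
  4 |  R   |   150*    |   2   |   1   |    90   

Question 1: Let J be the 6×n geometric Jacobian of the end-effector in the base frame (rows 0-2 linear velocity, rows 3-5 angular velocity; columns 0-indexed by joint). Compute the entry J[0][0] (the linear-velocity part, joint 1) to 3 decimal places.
3.420

axis z_0 = ẑ; lever o_n−o_0 = (-6.0759,-3.4203,9.2588)
cross product → J_v[:, 0] = (3.4203,-6.0759,0.0000)
J_ω[:, 0] = z_0
entry J[0][0] = 3.4203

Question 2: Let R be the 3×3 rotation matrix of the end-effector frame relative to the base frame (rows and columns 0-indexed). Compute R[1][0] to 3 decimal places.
End-effector x-axis (col 0 of R) = (-0.2241,0.1294,0.9659)
R[1][0] = 0.1294

0.129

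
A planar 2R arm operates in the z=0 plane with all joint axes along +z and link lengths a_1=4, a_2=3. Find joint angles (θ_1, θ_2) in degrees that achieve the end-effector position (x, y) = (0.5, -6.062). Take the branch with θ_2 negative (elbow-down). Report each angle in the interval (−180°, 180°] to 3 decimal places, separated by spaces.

cos θ_2 = (36.9978−4²−3²)/(2·4·3) = 0.4999; θ_2 = -60.0059° (elbow-down)
β = atan2(-6.0620,0.5000) = -85.2849°; ψ = atan2(-2.5982,5.4997) = -25.2874°
θ_1 = β − ψ = -59.9975°

-59.997 -60.006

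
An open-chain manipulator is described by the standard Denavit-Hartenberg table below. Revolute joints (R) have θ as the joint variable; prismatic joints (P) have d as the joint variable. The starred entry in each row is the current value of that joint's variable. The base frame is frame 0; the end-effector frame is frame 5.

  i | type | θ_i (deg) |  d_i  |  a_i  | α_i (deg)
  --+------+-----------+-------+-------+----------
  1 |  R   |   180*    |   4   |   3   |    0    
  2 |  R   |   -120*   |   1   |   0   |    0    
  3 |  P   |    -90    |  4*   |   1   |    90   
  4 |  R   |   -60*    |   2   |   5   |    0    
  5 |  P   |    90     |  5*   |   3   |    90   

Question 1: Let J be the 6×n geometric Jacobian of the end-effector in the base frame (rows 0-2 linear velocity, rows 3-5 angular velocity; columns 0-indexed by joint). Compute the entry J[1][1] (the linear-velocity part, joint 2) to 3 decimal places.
1.781

axis z_1 = (0.0000,0.0000,1.0000); lever o_n−o_1 = (1.7811,-9.1112,2.1699)
cross product → J_v[:, 1] = (9.1112,1.7811,-0.0000)
J_ω[:, 1] = z_1
entry J[1][1] = 1.7811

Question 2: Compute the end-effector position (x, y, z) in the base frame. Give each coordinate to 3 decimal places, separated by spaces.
after link 1: o_1 = (-3.0000, 0.0000, 4.0000)
after link 2: o_2 = (-3.0000, 0.0000, 5.0000)
after link 3: o_3 = (-2.1340, -0.5000, 9.0000)
after link 4: o_4 = (-0.9689, -3.4821, 4.6699)
after link 5: o_5 = (-1.2189, -9.1112, 6.1699)

-1.219 -9.111 6.170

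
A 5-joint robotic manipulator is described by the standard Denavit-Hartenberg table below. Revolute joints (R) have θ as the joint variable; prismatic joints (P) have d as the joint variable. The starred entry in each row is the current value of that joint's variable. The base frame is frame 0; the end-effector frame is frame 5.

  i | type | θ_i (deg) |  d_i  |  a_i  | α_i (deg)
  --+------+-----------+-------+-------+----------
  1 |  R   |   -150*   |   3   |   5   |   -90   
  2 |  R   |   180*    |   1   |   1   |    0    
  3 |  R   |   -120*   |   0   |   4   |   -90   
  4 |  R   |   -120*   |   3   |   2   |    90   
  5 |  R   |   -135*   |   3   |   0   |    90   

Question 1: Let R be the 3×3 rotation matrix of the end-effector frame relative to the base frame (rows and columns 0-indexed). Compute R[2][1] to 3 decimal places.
0.750

End-effector y-axis (col 1 of R) = (0.1250,0.6495,0.7500)
R[2][1] = 0.7500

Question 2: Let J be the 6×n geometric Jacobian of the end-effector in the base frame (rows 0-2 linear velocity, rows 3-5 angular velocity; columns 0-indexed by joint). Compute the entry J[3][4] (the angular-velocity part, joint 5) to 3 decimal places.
0.125

axis z_4 = (0.1250,0.6495,0.7500); lever o_n−o_4 = (0.3750,1.9486,2.2500)
cross product → J_v[:, 4] = (0.0000,-0.0000,0.0000)
J_ω[:, 4] = z_4
entry J[3][4] = 0.1250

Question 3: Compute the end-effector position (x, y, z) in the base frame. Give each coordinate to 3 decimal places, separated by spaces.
after link 1: o_1 = (-4.3301, -2.5000, 3.0000)
after link 2: o_2 = (-2.9641, -2.8660, 3.0000)
after link 3: o_3 = (-4.6962, -3.8660, -0.4641)
after link 4: o_4 = (-1.1471, -3.8170, -1.0981)
after link 5: o_5 = (-0.7721, -1.8684, 1.1519)

-0.772 -1.868 1.152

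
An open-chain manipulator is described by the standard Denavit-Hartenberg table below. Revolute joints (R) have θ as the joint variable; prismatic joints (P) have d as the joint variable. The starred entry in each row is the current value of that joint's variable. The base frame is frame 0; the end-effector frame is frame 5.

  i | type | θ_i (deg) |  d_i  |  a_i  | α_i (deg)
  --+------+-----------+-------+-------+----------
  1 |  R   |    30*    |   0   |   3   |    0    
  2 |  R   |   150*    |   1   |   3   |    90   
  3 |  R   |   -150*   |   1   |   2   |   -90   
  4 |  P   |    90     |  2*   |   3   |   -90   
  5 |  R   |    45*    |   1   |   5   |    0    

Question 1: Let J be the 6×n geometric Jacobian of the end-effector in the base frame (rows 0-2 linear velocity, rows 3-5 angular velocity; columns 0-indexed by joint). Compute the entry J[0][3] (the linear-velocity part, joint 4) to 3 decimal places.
prismatic axis z_3 = (-0.5000,0.0000,-0.8660)
J_v[:, 3] = z_3; J_ω[:, 3] = (0,0,0)
entry J[0][3] = -0.5000

-0.500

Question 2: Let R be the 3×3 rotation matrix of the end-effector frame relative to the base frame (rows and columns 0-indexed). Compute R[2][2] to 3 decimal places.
0.500

End-effector z-axis (col 2 of R) = (-0.8660,-0.0000,0.5000)
R[2][2] = 0.5000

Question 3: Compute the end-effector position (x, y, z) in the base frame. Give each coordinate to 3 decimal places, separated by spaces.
after link 1: o_1 = (2.5981, 1.5000, 0.0000)
after link 2: o_2 = (-0.4019, 1.5000, 1.0000)
after link 3: o_3 = (1.3301, 2.5000, 0.0000)
after link 4: o_4 = (0.3301, -0.5000, -1.7321)
after link 5: o_5 = (1.2319, -4.0355, 1.8298)

1.232 -4.036 1.830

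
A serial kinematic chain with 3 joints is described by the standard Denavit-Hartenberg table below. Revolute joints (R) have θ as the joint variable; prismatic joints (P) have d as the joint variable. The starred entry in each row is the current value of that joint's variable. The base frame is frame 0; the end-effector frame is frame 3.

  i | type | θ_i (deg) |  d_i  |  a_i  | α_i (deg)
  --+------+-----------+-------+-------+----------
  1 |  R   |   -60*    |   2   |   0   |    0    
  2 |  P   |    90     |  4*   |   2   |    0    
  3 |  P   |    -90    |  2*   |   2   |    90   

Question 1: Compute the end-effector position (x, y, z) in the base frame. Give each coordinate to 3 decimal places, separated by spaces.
2.732 -0.732 8.000

after link 1: o_1 = (0.0000, 0.0000, 2.0000)
after link 2: o_2 = (1.7321, 1.0000, 6.0000)
after link 3: o_3 = (2.7321, -0.7321, 8.0000)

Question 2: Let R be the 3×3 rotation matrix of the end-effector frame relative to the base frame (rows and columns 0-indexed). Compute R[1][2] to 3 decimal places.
End-effector z-axis (col 2 of R) = (-0.8660,-0.5000,0.0000)
R[1][2] = -0.5000

-0.500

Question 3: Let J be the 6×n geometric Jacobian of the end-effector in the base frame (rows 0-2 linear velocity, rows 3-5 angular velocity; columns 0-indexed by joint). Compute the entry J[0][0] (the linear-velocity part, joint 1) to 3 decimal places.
0.732

axis z_0 = ẑ; lever o_n−o_0 = (2.7321,-0.7321,8.0000)
cross product → J_v[:, 0] = (0.7321,2.7321,-0.0000)
J_ω[:, 0] = z_0
entry J[0][0] = 0.7321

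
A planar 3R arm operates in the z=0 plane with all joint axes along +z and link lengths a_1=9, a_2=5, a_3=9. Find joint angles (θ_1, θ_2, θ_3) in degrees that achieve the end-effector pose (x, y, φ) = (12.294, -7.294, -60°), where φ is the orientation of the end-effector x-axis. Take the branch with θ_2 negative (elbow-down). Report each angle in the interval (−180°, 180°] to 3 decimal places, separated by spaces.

37.343 -120.002 22.660

wrist centre = target − a_3·(cos φ, sin φ) = (7.7940, 0.5002)
cos θ_2 = (60.9967−9²−5²)/(2·9·5) = -0.5000; θ_2 = -120.0025° (elbow-down)
β = atan2(0.5002,7.7940) = 3.6723°; ψ = atan2(-4.3300,6.4998) = -33.6706°
θ_1 = β − ψ = 37.3429°
θ_3 = φ − θ_1 − θ_2 = 22.6596° (wrapped to (-180°,180°])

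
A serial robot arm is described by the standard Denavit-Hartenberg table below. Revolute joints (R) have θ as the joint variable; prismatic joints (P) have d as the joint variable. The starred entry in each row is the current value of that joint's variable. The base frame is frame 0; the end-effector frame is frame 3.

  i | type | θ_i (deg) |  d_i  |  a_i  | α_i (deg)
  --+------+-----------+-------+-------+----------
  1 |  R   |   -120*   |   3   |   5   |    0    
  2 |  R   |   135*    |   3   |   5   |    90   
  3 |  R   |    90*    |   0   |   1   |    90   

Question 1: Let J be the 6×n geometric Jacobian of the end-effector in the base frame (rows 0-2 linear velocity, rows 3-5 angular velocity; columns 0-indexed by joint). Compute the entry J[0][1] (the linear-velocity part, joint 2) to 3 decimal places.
axis z_1 = (0.0000,0.0000,1.0000); lever o_n−o_1 = (4.8296,1.2941,4.0000)
cross product → J_v[:, 1] = (-1.2941,4.8296,0.0000)
J_ω[:, 1] = z_1
entry J[0][1] = -1.2941

-1.294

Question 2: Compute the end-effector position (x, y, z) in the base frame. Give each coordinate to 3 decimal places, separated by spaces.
after link 1: o_1 = (-2.5000, -4.3301, 3.0000)
after link 2: o_2 = (2.3296, -3.0360, 6.0000)
after link 3: o_3 = (2.3296, -3.0360, 7.0000)

2.330 -3.036 7.000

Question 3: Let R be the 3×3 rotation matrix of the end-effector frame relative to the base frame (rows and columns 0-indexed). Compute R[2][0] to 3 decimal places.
1.000

End-effector x-axis (col 0 of R) = (0.0000,0.0000,1.0000)
R[2][0] = 1.0000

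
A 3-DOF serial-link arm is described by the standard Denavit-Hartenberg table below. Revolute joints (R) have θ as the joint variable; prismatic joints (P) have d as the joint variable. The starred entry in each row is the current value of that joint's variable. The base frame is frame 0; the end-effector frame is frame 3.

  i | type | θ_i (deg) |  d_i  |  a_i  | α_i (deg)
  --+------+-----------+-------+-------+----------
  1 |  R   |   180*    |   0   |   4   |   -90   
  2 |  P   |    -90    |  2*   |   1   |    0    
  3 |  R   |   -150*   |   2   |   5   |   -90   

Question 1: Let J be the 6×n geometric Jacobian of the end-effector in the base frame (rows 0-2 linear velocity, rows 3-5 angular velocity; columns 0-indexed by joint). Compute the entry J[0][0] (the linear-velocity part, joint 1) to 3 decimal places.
axis z_0 = ẑ; lever o_n−o_0 = (-1.5000,-4.0000,-3.3301)
cross product → J_v[:, 0] = (4.0000,-1.5000,0.0000)
J_ω[:, 0] = z_0
entry J[0][0] = 4.0000

4.000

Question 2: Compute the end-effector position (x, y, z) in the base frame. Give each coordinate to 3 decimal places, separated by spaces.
-1.500 -4.000 -3.330

after link 1: o_1 = (-4.0000, 0.0000, 0.0000)
after link 2: o_2 = (-4.0000, -2.0000, 1.0000)
after link 3: o_3 = (-1.5000, -4.0000, -3.3301)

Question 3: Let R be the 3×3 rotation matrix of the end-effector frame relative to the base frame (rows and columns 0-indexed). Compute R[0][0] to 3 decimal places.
End-effector x-axis (col 0 of R) = (0.5000,-0.0000,-0.8660)
R[0][0] = 0.5000

0.500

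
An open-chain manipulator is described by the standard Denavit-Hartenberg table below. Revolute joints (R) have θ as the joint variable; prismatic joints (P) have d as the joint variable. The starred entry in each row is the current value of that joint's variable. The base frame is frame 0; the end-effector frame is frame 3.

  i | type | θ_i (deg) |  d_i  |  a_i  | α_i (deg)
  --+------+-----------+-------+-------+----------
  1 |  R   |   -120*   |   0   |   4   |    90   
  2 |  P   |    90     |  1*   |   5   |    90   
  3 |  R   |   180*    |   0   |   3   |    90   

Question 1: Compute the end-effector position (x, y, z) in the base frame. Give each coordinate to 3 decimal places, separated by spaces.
-2.866 -2.964 2.000

after link 1: o_1 = (-2.0000, -3.4641, 0.0000)
after link 2: o_2 = (-2.8660, -2.9641, 5.0000)
after link 3: o_3 = (-2.8660, -2.9641, 2.0000)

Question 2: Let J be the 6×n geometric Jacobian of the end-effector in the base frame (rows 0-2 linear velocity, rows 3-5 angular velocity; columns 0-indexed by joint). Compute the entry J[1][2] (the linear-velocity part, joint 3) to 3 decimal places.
axis z_2 = (-0.5000,-0.8660,-0.0000); lever o_n−o_2 = (-0.0000,0.0000,-3.0000)
cross product → J_v[:, 2] = (2.5981,-1.5000,-0.0000)
J_ω[:, 2] = z_2
entry J[1][2] = -1.5000

-1.500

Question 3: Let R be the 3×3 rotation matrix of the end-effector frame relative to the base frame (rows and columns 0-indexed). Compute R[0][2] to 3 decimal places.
End-effector z-axis (col 2 of R) = (-0.8660,0.5000,0.0000)
R[0][2] = -0.8660

-0.866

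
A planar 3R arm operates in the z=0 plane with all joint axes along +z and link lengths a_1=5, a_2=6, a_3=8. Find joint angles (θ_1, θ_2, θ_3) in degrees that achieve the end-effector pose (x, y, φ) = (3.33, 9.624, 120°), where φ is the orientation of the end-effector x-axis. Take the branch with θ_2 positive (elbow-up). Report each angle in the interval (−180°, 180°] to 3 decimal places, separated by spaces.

-30.004 90.004 60.001

wrist centre = target − a_3·(cos φ, sin φ) = (7.3300, 2.6958)
cos θ_2 = (60.9962−5²−6²)/(2·5·6) = -0.0001; θ_2 = 90.0036° (elbow-up)
β = atan2(2.6958,7.3300) = 20.1923°; ψ = atan2(6.0000,4.9996) = 50.1966°
θ_1 = β − ψ = -30.0043°
θ_3 = φ − θ_1 − θ_2 = 60.0006° (wrapped to (-180°,180°])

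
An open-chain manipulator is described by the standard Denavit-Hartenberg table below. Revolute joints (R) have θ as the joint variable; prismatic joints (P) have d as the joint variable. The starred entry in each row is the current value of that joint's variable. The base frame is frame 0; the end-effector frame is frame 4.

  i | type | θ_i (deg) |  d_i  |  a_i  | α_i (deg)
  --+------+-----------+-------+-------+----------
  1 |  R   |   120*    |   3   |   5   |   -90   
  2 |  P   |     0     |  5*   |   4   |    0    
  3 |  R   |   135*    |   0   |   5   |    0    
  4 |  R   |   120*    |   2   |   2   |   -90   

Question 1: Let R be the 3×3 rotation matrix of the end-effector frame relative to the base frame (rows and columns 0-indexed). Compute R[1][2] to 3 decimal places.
End-effector z-axis (col 2 of R) = (-0.4830,0.8365,0.2588)
R[1][2] = 0.8365

0.837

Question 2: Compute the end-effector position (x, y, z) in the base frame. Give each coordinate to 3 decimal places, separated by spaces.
after link 1: o_1 = (-2.5000, 4.3301, 3.0000)
after link 2: o_2 = (-8.8301, 5.2942, 3.0000)
after link 3: o_3 = (-7.0624, 2.2324, -0.5355)
after link 4: o_4 = (-8.5356, 0.7841, 1.3963)

-8.536 0.784 1.396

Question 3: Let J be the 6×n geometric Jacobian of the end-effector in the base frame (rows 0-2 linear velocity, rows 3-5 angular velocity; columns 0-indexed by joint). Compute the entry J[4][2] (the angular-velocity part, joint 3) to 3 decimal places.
axis z_2 = (-0.8660,-0.5000,0.0000); lever o_n−o_2 = (0.2945,-4.5101,-1.6037)
cross product → J_v[:, 2] = (0.8018,-1.3888,4.0532)
J_ω[:, 2] = z_2
entry J[4][2] = -0.5000

-0.500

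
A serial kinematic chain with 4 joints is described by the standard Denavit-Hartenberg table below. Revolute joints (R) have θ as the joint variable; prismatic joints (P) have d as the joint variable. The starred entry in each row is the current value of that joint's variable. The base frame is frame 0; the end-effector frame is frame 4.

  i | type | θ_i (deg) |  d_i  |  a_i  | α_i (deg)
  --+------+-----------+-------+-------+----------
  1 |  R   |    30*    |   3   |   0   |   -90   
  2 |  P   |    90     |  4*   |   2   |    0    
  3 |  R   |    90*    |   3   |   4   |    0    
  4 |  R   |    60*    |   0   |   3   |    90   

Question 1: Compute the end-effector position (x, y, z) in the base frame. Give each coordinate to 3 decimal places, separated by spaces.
after link 1: o_1 = (0.0000, 0.0000, 3.0000)
after link 2: o_2 = (-2.0000, 3.4641, 1.0000)
after link 3: o_3 = (-6.9641, 4.0622, 1.0000)
after link 4: o_4 = (-8.2631, 3.3122, 3.5981)

-8.263 3.312 3.598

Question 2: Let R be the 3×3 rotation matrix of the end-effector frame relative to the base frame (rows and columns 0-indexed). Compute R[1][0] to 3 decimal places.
End-effector x-axis (col 0 of R) = (-0.4330,-0.2500,0.8660)
R[1][0] = -0.2500

-0.250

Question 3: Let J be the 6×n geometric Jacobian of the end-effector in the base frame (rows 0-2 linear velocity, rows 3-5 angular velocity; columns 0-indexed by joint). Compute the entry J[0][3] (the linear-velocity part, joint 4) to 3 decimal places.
2.250

axis z_3 = (-0.5000,0.8660,0.0000); lever o_n−o_3 = (-1.2990,-0.7500,2.5981)
cross product → J_v[:, 3] = (2.2500,1.2990,1.5000)
J_ω[:, 3] = z_3
entry J[0][3] = 2.2500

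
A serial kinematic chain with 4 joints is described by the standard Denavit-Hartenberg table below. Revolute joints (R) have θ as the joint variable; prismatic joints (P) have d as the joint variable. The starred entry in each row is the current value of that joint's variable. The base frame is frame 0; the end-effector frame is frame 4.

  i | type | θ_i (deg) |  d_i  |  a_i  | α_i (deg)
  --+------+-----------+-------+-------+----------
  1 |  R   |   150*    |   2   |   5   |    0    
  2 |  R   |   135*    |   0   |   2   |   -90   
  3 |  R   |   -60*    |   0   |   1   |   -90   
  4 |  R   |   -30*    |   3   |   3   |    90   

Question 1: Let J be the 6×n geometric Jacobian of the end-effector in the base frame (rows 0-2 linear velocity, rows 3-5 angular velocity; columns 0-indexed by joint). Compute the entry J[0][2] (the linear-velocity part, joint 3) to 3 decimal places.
0.418

axis z_2 = (0.9659,0.2588,0.0000); lever o_n−o_2 = (2.5869,-3.8591,1.6160)
cross product → J_v[:, 2] = (0.4183,-1.5610,-4.3971)
J_ω[:, 2] = z_2
entry J[0][2] = 0.4183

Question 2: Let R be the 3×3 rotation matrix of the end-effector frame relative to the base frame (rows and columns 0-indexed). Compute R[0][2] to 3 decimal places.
0.772

End-effector z-axis (col 2 of R) = (0.7718,0.4656,-0.4330)
R[0][2] = 0.7718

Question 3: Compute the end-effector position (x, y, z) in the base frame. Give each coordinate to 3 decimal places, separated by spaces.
-1.226 -3.291 3.616

after link 1: o_1 = (-4.3301, 2.5000, 2.0000)
after link 2: o_2 = (-3.8125, 0.5681, 2.0000)
after link 3: o_3 = (-3.6831, 0.0852, 2.8660)
after link 4: o_4 = (-1.2255, -3.2909, 3.6160)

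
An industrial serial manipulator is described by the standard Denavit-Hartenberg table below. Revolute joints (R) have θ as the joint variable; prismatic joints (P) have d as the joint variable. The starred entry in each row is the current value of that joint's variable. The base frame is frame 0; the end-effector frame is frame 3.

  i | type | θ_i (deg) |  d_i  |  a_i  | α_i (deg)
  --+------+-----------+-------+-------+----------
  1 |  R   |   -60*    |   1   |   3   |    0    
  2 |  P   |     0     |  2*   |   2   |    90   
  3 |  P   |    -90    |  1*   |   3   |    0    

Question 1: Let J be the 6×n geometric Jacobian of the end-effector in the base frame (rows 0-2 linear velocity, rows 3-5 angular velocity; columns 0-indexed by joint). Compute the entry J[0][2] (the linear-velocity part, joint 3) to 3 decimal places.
prismatic axis z_2 = (-0.8660,-0.5000,0.0000)
J_v[:, 2] = z_2; J_ω[:, 2] = (0,0,0)
entry J[0][2] = -0.8660

-0.866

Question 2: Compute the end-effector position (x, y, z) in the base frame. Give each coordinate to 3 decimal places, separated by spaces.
1.634 -4.830 0.000

after link 1: o_1 = (1.5000, -2.5981, 1.0000)
after link 2: o_2 = (2.5000, -4.3301, 3.0000)
after link 3: o_3 = (1.6340, -4.8301, 0.0000)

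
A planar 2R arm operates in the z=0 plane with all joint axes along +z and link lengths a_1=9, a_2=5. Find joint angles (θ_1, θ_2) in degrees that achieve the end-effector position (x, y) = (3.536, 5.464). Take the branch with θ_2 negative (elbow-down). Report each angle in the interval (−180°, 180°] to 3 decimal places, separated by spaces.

89.994 -135.002

cos θ_2 = (42.3586−9²−5²)/(2·9·5) = -0.7071; θ_2 = -135.0016° (elbow-down)
β = atan2(5.4640,3.5360) = 57.0913°; ψ = atan2(-3.5354,5.4644) = -32.9028°
θ_1 = β − ψ = 89.9941°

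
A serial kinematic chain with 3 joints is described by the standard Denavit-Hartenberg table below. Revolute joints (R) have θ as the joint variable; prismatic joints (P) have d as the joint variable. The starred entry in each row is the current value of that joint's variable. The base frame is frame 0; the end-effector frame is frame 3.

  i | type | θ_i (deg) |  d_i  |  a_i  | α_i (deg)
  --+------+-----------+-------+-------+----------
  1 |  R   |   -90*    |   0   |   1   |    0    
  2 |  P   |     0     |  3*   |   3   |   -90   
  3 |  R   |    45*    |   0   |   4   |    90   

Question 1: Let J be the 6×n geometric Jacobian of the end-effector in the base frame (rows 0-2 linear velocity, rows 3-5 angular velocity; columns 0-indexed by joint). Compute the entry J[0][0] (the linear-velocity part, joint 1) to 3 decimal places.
6.828

axis z_0 = ẑ; lever o_n−o_0 = (0.0000,-6.8284,0.1716)
cross product → J_v[:, 0] = (6.8284,0.0000,-0.0000)
J_ω[:, 0] = z_0
entry J[0][0] = 6.8284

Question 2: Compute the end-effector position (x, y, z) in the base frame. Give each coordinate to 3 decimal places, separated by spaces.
after link 1: o_1 = (0.0000, -1.0000, 0.0000)
after link 2: o_2 = (0.0000, -4.0000, 3.0000)
after link 3: o_3 = (0.0000, -6.8284, 0.1716)

0.000 -6.828 0.172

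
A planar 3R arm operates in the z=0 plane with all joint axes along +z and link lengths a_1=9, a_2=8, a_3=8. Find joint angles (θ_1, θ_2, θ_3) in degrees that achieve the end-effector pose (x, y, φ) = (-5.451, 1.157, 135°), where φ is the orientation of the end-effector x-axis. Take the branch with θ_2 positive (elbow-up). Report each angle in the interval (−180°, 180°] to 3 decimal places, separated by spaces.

-149.999 150.001 134.998

wrist centre = target − a_3·(cos φ, sin φ) = (0.2059, -4.4999)
cos θ_2 = (20.2911−9²−8²)/(2·9·8) = -0.8660; θ_2 = 150.0010° (elbow-up)
β = atan2(-4.4999,0.2059) = -87.3807°; ψ = atan2(3.9999,2.0717) = 62.6182°
θ_1 = β − ψ = -149.9989°
θ_3 = φ − θ_1 − θ_2 = 134.9979° (wrapped to (-180°,180°])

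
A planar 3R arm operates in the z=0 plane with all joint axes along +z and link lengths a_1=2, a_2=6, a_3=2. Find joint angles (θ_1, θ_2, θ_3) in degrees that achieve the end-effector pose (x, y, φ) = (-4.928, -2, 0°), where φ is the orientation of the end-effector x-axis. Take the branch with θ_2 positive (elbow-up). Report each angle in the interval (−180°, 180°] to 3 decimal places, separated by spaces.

wrist centre = target − a_3·(cos φ, sin φ) = (-6.9280, -2.0000)
cos θ_2 = (51.9972−2²−6²)/(2·2·6) = 0.4999; θ_2 = 60.0078° (elbow-up)
β = atan2(-2.0000,-6.9280) = -163.8974°; ψ = atan2(5.1966,4.9993) = 46.1084°
θ_1 = β − ψ = -210.0058°
θ_3 = φ − θ_1 − θ_2 = 149.9981° (wrapped to (-180°,180°])

149.994 60.008 149.998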